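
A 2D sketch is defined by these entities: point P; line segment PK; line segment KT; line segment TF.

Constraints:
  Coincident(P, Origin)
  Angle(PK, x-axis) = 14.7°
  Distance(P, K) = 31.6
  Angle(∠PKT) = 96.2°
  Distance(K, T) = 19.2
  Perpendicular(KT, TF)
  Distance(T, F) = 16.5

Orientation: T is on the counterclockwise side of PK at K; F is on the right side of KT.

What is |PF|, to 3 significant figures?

53.0

∠PKT = 96.2°, so KT runs at 14.7° + (180° − 96.2°) = 98.5° from the x-axis; with |KT| = 19.2, T = K + 19.2·(cos 98.5°, sin 98.5°) = (27.7, 27.0). KT ⟂ TF; with |TF| = 16.5 on the right of KT, F = T + 16.5·(0.989, 0.148) = (44.0, 29.4). Then |PF| = |F − P| = 53.0.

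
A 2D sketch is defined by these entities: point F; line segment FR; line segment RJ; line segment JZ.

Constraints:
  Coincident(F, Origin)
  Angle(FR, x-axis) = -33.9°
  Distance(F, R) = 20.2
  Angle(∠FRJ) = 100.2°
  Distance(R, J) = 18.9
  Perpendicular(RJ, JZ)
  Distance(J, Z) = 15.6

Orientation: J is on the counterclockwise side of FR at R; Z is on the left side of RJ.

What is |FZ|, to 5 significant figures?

22.881

∠FRJ = 100.2°, so RJ runs at -33.9° + (180° − 100.2°) = 45.900° from the x-axis; with |RJ| = 18.9, J = R + 18.9·(cos 45.900°, sin 45.900°) = (29.919, 2.3061). RJ is perpendicular to JZ; with |JZ| = 15.6 on the left of RJ, Z = J + 15.6·(-0.71813, 0.69591) = (18.716, 13.162). Then |FZ| = |Z − F| = 22.881.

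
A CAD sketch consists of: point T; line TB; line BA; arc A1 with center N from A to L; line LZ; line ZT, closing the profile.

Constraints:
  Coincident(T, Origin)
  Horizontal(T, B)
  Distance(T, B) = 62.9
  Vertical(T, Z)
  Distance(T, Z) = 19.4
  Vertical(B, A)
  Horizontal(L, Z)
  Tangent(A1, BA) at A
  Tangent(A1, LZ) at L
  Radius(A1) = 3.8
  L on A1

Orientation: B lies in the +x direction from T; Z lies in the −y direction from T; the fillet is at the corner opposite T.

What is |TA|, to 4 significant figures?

64.81

The virtual corner opposite T is at (62.90, -19.40). Since A1 is tangent to BA there, NA ⟂ BA and tangency of A1 to LZ means the radius NL is perpendicular to LZ, with radius 3.8, so the center N sits 3.8 in from both sides at N = (59.10, -15.60). That places the tangent points at A = (62.90, -15.60) on BA and L = (59.10, -19.40) on LZ. Then |TA| = |A − T| = 64.81.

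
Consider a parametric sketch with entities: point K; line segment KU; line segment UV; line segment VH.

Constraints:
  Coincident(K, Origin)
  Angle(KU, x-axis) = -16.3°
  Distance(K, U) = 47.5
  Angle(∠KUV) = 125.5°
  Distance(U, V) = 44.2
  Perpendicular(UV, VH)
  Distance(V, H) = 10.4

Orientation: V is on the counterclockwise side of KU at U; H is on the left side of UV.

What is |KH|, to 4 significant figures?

77.15

K is at the origin; KU runs at -16.3° with length 47.5, so U = 47.5·(cos -16.3°, sin -16.3°) = (45.59, -13.33). ∠KUV = 125.5°, so UV runs at -16.3° + (180° − 125.5°) = 38.20° from the x-axis; with |UV| = 44.2, V = U + 44.2·(cos 38.20°, sin 38.20°) = (80.33, 14.00). UV ⟂ VH; with |VH| = 10.4 on the left of UV, H = V + 10.4·(-0.6184, 0.7859) = (73.89, 22.17). Then |KH| = |H − K| = 77.15.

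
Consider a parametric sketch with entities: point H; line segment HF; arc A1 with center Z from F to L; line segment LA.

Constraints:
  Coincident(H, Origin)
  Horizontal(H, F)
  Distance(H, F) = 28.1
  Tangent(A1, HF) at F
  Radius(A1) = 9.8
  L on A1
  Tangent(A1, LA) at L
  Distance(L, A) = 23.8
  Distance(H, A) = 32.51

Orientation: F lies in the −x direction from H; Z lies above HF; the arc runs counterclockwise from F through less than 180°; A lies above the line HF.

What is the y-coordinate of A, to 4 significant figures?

30.10

Checks: ∠(ZF, FH) = 90.00° ✓; |ZF| = 9.800 ✓; |ZL| = 9.800 ✓; ∠(ZL, LA) = 90.00° ✓; |LA| = 23.80 ✓; |HA| = 32.51 ✓.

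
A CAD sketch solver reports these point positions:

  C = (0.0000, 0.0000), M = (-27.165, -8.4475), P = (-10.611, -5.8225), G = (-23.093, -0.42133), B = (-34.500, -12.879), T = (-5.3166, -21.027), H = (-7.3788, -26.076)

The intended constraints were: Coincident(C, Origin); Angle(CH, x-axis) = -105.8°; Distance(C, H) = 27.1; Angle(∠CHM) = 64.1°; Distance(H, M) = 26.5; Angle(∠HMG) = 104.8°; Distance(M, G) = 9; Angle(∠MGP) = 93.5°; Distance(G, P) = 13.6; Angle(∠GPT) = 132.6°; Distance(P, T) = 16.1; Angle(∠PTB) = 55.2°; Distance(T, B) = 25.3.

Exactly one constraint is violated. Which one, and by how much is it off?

Distance(T, B) = 25.3 — off by 5.00.

C = (0.00, 0.00) ✓; CH at -105.8° ✓; |CH| = 27.10 ✓; ∠CHM = 64.10° ✓; |HM| = 26.50 ✓; ∠HMG = 104.8° ✓; |MG| = 9.000 ✓; ∠MGP = 93.50° ✓; |GP| = 13.60 ✓; ∠GPT = 132.6° ✓; |PT| = 16.10 ✓; ∠PTB = 55.20° ✓; |TB| = 30.30 ✗.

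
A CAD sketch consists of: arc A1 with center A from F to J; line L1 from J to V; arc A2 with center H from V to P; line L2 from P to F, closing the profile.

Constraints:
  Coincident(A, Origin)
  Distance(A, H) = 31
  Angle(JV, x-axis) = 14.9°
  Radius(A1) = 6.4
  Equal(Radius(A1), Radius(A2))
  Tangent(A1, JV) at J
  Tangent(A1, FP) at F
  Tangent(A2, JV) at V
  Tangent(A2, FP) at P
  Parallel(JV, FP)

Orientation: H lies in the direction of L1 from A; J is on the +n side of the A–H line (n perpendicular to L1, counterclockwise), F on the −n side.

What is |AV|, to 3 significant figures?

31.7

The slot axis is L1's direction at 14.9°, so u = (cos 14.9°, sin 14.9°) = (0.966, 0.257) and n = (−sin 14.9°, cos 14.9°) = (-0.257, 0.966). A is at the origin and H lies 31.0 along u from A, so H = 31.0·u = (30.0, 7.97). Tangency of A1 to both parallel lines with radius 6.4 puts J and F at A ± 6.4·n: J = (-1.65, 6.18), F = (1.65, -6.18). Equal radii place V and P the same way about H: V = H + 6.4·n = (28.3, 14.2), P = H − 6.4·n = (31.6, 1.79). Then |AV| = |V − A| = 31.7.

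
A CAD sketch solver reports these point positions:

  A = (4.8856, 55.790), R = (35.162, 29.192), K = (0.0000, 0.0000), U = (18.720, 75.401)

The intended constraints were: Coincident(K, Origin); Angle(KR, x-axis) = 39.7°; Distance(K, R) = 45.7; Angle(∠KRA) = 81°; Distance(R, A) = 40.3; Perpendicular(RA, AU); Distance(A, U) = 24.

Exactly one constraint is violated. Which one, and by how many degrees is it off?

Perpendicular(RA, AU) — off by 6.10°.

K = (0.00, 0.00) ✓; KR at 39.70° ✓; |KR| = 45.70 ✓; ∠KRA = 81.00° ✓; |RA| = 40.30 ✓; ∠(RA, AU) = 83.90° ✗; |AU| = 24.00 ✓.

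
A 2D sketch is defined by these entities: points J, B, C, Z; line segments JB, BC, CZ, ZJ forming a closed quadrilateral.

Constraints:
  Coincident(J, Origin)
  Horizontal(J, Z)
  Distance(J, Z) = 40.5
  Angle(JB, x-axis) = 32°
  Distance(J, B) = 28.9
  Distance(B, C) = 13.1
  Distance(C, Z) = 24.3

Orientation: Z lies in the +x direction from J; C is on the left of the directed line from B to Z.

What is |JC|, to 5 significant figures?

41.929

J is at the origin; J and Z share the same y with |JZ| = 40.5 and Z in +x, so Z = (40.5, 0). JB runs at 32.0° with |JB| = 28.9, so B = (24.509, 15.315). C is determined by |BC| = 13.1 and |CZ| = 24.3 together: it lies at the intersection of circle(B, 13.1) and circle(Z, 24.3). With |BZ| = 22.142, the foot of the radical line on BZ is 1.6120 from B and the perpendicular offset is √(13.1² − 1.6120²) = 13.000. Taking the left-of-BZ solution: C = (34.665, 23.589).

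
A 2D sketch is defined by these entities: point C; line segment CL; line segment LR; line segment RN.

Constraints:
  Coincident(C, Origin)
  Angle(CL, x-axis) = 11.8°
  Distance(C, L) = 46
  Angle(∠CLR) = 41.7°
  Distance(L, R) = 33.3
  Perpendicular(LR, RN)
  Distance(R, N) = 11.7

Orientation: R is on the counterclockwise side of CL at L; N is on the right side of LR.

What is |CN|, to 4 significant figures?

42.31

∠CLR = 41.7°, so LR runs at 11.8° + (180° − 41.7°) = 150.1° from the x-axis; with |LR| = 33.3, R = L + 33.3·(cos 150.1°, sin 150.1°) = (16.16, 26.01). LR ⟂ RN; with |RN| = 11.7 on the right of LR, N = R + 11.7·(0.4985, 0.8669) = (21.99, 36.15). Then |CN| = |N − C| = 42.31.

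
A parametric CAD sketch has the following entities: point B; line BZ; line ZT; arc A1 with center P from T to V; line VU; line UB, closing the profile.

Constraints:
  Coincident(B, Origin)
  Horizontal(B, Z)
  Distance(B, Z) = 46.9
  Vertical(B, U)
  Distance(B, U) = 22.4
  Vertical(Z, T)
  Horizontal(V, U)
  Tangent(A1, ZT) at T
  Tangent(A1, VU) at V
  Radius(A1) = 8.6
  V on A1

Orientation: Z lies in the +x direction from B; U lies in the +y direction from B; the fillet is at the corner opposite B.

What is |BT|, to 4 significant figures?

48.89

B is at the origin; BZ is horizontal with |BZ| = 46.9 and Z on the +x side, so Z = (46.90, 0.000). B and U share the same x with |BU| = 22.4 and U on the +y side, so U = (0.000, 22.40). The virtual corner opposite B is at (46.90, 22.40). A1 meets ZT tangentially, so PT is at right angles to ZT and tangency of A1 to VU means the radius PV is perpendicular to VU, with radius 8.6, so the center P sits 8.6 in from both sides at P = (38.30, 13.80). That places the tangent points at T = (46.90, 13.80) on ZT and V = (38.30, 22.40) on VU. Then |BT| = |T − B| = 48.89.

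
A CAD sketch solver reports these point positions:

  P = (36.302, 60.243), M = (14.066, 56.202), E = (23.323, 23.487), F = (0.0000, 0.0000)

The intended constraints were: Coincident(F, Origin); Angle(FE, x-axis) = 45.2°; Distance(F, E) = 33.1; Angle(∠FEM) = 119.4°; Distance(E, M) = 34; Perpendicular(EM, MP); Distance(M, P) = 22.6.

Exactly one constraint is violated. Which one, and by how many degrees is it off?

Perpendicular(EM, MP) — off by 5.50°.

F = (0.00, 0.00) ✓; FE at 45.20° ✓; |FE| = 33.10 ✓; ∠FEM = 119.4° ✓; |EM| = 34.00 ✓; ∠(EM, MP) = 95.50° ✗; |MP| = 22.60 ✓.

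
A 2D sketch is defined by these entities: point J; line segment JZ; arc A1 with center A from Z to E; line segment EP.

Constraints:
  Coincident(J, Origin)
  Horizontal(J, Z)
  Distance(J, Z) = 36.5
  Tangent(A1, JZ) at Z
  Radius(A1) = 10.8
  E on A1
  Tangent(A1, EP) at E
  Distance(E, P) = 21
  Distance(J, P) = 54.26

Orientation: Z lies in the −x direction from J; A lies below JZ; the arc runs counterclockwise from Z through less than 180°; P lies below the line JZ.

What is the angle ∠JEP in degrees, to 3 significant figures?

93.3°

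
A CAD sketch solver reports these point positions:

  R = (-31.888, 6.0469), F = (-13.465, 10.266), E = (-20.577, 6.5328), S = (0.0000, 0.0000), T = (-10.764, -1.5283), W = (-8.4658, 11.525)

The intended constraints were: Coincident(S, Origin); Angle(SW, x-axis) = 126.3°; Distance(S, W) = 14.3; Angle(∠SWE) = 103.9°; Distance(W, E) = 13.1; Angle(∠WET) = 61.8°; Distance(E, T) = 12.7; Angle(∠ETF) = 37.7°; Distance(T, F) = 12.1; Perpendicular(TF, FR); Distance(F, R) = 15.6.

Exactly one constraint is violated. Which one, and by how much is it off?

Distance(F, R) = 15.6 — off by 3.30.

S = (0.00, 0.00) ✓; SW at 126.3° ✓; |SW| = 14.30 ✓; ∠SWE = 103.9° ✓; |WE| = 13.10 ✓; ∠WET = 61.80° ✓; |ET| = 12.70 ✓; ∠ETF = 37.70° ✓; |TF| = 12.10 ✓; ∠(TF, FR) = 90.00° ✓; |FR| = 18.90 ✗.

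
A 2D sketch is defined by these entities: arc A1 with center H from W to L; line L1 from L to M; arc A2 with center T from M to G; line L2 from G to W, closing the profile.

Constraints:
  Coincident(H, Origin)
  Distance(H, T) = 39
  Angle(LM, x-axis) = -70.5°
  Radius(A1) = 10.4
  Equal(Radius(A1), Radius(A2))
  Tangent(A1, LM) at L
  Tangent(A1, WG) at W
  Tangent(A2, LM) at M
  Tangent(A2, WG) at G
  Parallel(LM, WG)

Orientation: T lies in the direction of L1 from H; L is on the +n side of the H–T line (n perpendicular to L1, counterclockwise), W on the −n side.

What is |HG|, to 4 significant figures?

40.36

The slot axis is L1's direction at -70.5°, so u = (cos -70.5°, sin -70.5°) = (0.3338, -0.9426) and n = (−sin -70.5°, cos -70.5°) = (0.9426, 0.3338). H is at the origin and T lies 39.0 along u from H, so T = 39.0·u = (13.02, -36.76). Tangency of A1 to both parallel lines with radius 10.4 puts L and W at H ± 10.4·n: L = (9.803, 3.472), W = (-9.803, -3.472). Equal radii place M and G the same way about T: M = T + 10.4·n = (22.82, -33.29), G = T − 10.4·n = (3.215, -40.23). Then |HG| = |G − H| = 40.36.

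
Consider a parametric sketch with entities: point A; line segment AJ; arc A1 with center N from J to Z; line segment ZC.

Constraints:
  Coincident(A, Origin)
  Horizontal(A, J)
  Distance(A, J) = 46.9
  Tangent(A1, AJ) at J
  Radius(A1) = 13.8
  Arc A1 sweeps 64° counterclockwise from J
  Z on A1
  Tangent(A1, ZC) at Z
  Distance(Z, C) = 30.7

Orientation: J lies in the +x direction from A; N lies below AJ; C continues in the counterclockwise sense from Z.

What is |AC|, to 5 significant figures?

41.131

A is at the origin; A and J share the same y with |AJ| = 46.9 and J on the +x side, so J = (46.900, 0.0000). Tangency of A1 to AJ means the radius NJ is perpendicular to AJ, so N = J + (0, -13.8) = (46.900, -13.800). On A1, J sits at bearing 90° from N; a 64° counterclockwise sweep puts Z at bearing 154°, so Z = N + 13.8·(cos 154°, sin 154°) = (34.497, -7.7505). Since A1 is tangent to ZC there, NZ ⟂ ZC, so ZC runs along (−sin 154°, cos 154°); with |ZC| = 30.7, C = (21.039, -35.343). Then |AC| = |C − A| = 41.131.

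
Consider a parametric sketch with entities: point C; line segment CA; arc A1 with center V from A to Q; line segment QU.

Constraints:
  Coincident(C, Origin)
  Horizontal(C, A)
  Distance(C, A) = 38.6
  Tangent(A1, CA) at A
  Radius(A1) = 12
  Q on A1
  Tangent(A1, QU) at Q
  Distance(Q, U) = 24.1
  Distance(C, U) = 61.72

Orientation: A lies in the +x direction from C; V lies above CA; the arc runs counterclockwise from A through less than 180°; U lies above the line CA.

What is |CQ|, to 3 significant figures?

52.1

C is at the origin; C and A share the same y with |CA| = 38.6 and A on the +x side, so A = (38.6, 0.00). Since A1 is tangent to CA there, VA ⟂ CA, so V = A + (0, 12) = (38.6, 12.0). Since VQ ⟂ QU (tangency), |VU| = √(12.0² + 24.1²) = 26.9 regardless of where Q sits on A1. So U lies on both circle(C, 61.72) and circle(V, 26.9); the above-CA intersection is U = (49.8, 36.5). Q is the foot of the tangent from U: Q = (50.6, 12.4).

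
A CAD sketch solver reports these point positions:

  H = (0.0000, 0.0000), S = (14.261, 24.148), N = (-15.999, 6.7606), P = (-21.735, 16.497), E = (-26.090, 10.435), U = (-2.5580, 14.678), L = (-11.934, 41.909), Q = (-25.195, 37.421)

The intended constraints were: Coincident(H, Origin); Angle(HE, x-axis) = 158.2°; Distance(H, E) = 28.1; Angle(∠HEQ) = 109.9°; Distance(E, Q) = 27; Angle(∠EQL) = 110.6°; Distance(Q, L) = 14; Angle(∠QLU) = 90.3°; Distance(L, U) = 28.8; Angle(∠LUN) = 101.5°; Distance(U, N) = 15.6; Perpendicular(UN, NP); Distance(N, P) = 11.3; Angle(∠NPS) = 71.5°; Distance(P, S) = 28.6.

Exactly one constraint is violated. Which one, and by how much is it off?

Distance(P, S) = 28.6 — off by 8.20.

H = (0.00, 0.00) ✓; HE at 158.2° ✓; |HE| = 28.10 ✓; ∠HEQ = 109.9° ✓; |EQ| = 27.00 ✓; ∠EQL = 110.6° ✓; |QL| = 14.00 ✓; ∠QLU = 90.30° ✓; |LU| = 28.80 ✓; ∠LUN = 101.5° ✓; |UN| = 15.60 ✓; ∠(UN, NP) = 90.00° ✓; |NP| = 11.30 ✓; ∠NPS = 71.50° ✓; |PS| = 36.80 ✗.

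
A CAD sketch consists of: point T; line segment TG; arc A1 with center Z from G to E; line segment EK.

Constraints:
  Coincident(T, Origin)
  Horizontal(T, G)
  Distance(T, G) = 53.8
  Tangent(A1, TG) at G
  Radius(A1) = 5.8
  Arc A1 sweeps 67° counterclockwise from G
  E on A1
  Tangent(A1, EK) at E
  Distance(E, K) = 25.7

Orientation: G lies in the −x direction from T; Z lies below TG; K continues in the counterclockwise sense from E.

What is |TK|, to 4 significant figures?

74.33

T is at the origin; TG is horizontal with |TG| = 53.8 and G on the −x side, so G = (-53.80, 0.000). Since A1 is tangent to TG there, ZG ⟂ TG, so Z = G + (0, -5.8) = (-53.80, -5.800). On A1, G sits at bearing 90° from Z; a 67° counterclockwise sweep puts E at bearing 157°, so E = Z + 5.8·(cos 157°, sin 157°) = (-59.14, -3.534). The tangent condition forces ZE to be normal to EK, so EK runs along (−sin 157°, cos 157°); with |EK| = 25.7, K = (-69.18, -27.19). Then |TK| = |K − T| = 74.33.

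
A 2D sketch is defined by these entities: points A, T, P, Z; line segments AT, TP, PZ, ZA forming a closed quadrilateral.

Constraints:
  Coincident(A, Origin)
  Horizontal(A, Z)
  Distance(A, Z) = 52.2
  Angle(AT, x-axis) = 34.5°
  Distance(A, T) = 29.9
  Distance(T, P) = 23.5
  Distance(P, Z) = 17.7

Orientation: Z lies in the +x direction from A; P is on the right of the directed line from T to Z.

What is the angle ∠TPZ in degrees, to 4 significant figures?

102.5°

Checks: |TP| = 23.50 ✓; |PZ| = 17.70 ✓.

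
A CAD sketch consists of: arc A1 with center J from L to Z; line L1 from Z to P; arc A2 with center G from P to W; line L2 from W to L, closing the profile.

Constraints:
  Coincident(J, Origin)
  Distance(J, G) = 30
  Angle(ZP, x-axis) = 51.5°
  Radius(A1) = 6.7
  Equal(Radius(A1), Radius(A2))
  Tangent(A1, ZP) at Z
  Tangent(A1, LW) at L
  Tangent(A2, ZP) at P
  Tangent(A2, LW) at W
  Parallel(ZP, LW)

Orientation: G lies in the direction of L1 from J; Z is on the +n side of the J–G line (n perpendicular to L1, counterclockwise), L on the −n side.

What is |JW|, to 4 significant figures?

30.74

The slot axis is L1's direction at 51.5°, so u = (cos 51.5°, sin 51.5°) = (0.6225, 0.7826) and n = (−sin 51.5°, cos 51.5°) = (-0.7826, 0.6225). J is at the origin and G lies 30.0 along u from J, so G = 30.0·u = (18.68, 23.48). Tangency of A1 to both parallel lines with radius 6.7 puts Z and L at J ± 6.7·n: Z = (-5.243, 4.171), L = (5.243, -4.171). Equal radii place P and W the same way about G: P = G + 6.7·n = (13.43, 27.65), W = G − 6.7·n = (23.92, 19.31). Then |JW| = |W − J| = 30.74.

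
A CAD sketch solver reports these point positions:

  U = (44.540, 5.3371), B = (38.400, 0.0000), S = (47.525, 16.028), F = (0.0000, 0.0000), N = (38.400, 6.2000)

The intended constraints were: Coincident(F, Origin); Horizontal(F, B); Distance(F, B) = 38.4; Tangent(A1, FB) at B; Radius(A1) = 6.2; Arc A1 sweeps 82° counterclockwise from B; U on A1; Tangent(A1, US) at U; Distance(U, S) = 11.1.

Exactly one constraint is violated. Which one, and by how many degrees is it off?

Tangent(A1, US) at U — off by 7.60°.

F = (0.00, 0.00) ✓; F.y = 0.00, B.y = 0.00 ✓; |FB| = 38.40 ✓; ∠(NB, BF) = 90.00° ✓; |NB| = 6.200 ✓; bearing(N→U) − bearing(N→B) = 82.00° ✓; |NU| = 6.200 ✓; ∠(NU, US) = 97.60° ✗; |US| = 11.10 ✓.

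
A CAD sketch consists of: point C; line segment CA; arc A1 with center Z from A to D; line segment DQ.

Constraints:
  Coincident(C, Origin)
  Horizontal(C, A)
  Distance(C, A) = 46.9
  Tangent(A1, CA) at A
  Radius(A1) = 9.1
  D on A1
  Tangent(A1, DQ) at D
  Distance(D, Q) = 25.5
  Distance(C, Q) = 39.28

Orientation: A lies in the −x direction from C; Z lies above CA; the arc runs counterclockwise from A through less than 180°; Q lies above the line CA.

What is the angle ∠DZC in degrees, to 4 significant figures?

15.06°

C is at the origin; CA is horizontal with |CA| = 46.9 and A on the −x side, so A = (-46.90, 0.000). Tangency of A1 to CA means the radius ZA is perpendicular to CA, so Z = A + (0, 9.1) = (-46.90, 9.100). Since ZD ⟂ DQ (tangency), |ZQ| = √(9.1² + 25.5²) = 27.08 regardless of where D sits on A1. So Q lies on both circle(C, 39.28) and circle(Z, 27.08); the above-CA intersection is Q = (-27.53, 28.02). D is the foot of the tangent from Q: D = (-38.72, 5.106).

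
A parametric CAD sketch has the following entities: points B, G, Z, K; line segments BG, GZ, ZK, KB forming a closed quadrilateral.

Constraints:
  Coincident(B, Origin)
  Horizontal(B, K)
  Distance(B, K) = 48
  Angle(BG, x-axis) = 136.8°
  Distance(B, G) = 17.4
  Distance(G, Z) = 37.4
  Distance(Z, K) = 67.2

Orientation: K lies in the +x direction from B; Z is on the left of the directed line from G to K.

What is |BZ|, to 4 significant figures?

47.08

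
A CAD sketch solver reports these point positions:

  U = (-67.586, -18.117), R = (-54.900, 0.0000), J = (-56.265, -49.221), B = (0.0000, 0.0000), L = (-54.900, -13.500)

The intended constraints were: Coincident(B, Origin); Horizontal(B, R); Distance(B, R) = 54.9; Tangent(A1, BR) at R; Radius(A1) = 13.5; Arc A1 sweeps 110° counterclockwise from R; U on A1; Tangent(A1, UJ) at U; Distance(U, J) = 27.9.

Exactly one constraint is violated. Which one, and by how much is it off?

Distance(U, J) = 27.9 — off by 5.20.

B = (0.00, 0.00) ✓; B.y = 0.00, R.y = 0.00 ✓; |BR| = 54.90 ✓; ∠(LR, RB) = 90.00° ✓; |LR| = 13.50 ✓; bearing(L→U) − bearing(L→R) = 110.0° ✓; |LU| = 13.50 ✓; ∠(LU, UJ) = 90.00° ✓; |UJ| = 33.10 ✗.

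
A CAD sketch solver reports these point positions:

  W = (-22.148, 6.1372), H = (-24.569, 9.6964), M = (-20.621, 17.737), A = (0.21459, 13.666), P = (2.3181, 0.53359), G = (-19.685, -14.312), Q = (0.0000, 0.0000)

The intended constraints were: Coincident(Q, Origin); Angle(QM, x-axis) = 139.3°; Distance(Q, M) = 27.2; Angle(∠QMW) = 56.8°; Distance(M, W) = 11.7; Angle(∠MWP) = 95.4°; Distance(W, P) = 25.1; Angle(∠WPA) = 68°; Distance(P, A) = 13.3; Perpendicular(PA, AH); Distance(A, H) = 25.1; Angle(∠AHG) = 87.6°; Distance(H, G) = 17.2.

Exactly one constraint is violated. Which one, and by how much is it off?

Distance(H, G) = 17.2 — off by 7.30.

Q = (0.00, 0.00) ✓; QM at 139.3° ✓; |QM| = 27.20 ✓; ∠QMW = 56.80° ✓; |MW| = 11.70 ✓; ∠MWP = 95.40° ✓; |WP| = 25.10 ✓; ∠WPA = 68.00° ✓; |PA| = 13.30 ✓; ∠(PA, AH) = 90.00° ✓; |AH| = 25.10 ✓; ∠AHG = 87.60° ✓; |HG| = 24.50 ✗.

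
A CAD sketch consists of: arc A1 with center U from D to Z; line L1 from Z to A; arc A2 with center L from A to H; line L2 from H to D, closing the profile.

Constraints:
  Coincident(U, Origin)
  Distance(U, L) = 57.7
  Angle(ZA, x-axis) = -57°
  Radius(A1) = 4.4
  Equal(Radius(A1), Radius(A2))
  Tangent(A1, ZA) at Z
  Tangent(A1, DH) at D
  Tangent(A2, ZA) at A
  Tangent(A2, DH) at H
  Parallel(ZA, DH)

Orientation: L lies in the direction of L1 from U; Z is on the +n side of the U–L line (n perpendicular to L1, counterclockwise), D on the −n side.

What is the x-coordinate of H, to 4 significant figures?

27.74

The slot axis is L1's direction at -57.0°, so u = (cos -57.0°, sin -57.0°) = (0.5446, -0.8387) and n = (−sin -57.0°, cos -57.0°) = (0.8387, 0.5446). U is at the origin and L lies 57.7 along u from U, so L = 57.7·u = (31.43, -48.39). Tangency of A1 to both parallel lines with radius 4.4 puts Z and D at U ± 4.4·n: Z = (3.690, 2.396), D = (-3.690, -2.396). Equal radii place A and H the same way about L: A = L + 4.4·n = (35.12, -45.99), H = L − 4.4·n = (27.74, -50.79). So H.x = 27.74.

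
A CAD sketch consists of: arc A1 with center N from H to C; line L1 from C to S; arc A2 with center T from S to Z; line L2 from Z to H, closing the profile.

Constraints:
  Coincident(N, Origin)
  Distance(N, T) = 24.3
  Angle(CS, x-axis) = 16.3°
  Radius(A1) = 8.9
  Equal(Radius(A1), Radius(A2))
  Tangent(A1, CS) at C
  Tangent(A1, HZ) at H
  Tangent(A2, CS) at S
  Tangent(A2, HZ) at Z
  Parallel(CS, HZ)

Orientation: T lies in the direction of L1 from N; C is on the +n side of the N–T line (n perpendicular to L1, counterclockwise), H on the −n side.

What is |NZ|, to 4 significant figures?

25.88

The slot axis is L1's direction at 16.3°, so u = (cos 16.3°, sin 16.3°) = (0.9598, 0.2807) and n = (−sin 16.3°, cos 16.3°) = (-0.2807, 0.9598). N is at the origin and T lies 24.3 along u from N, so T = 24.3·u = (23.32, 6.820). Tangency of A1 to both parallel lines with radius 8.9 puts C and H at N ± 8.9·n: C = (-2.498, 8.542), H = (2.498, -8.542). Equal radii place S and Z the same way about T: S = T + 8.9·n = (20.83, 15.36), Z = T − 8.9·n = (25.82, -1.722). Then |NZ| = |Z − N| = 25.88.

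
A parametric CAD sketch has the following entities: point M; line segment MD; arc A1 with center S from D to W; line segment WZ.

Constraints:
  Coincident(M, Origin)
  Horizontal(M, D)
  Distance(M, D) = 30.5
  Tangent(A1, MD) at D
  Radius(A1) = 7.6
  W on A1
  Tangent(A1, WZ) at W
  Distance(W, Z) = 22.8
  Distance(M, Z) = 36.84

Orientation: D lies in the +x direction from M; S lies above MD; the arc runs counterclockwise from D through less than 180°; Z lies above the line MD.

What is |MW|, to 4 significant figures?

38.39

Checks: |SW| = 7.600 ✓; ∠(SW, WZ) = 90.00° ✓; |WZ| = 22.80 ✓; |MZ| = 36.84 ✓.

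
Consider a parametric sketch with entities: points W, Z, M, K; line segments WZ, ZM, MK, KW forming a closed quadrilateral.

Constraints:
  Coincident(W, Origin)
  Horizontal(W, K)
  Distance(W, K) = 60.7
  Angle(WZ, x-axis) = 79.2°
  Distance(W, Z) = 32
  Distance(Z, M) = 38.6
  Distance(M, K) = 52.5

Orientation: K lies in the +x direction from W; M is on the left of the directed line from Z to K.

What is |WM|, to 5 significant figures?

63.265

W is at the origin; W and K share the same y with |WK| = 60.7 and K in +x, so K = (60.7, 0). WZ runs at 79.2° with |WZ| = 32.0, so Z = (5.9962, 31.433). M is determined by |ZM| = 38.6 and |MK| = 52.5 together: it lies at the intersection of circle(Z, 38.6) and circle(K, 52.5). With |ZK| = 63.092, the foot of the radical line on ZK is 21.510 from Z and the perpendicular offset is √(38.6² − 21.510²) = 32.051. Taking the left-of-ZK solution: M = (40.615, 48.506).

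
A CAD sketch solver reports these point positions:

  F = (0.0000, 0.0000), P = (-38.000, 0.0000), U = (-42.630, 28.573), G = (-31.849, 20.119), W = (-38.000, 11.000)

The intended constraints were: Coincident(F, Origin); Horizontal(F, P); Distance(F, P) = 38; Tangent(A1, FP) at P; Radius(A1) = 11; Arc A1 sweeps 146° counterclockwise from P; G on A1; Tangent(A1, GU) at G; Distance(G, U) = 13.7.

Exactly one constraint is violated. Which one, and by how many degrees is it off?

Tangent(A1, GU) at G — off by 4.10°.

F = (0.00, 0.00) ✓; F.y = 0.00, P.y = 0.00 ✓; |FP| = 38.00 ✓; ∠(WP, PF) = 90.00° ✓; |WP| = 11.00 ✓; bearing(W→G) − bearing(W→P) = 146.0° ✓; |WG| = 11.00 ✓; ∠(WG, GU) = 94.10° ✗; |GU| = 13.70 ✓.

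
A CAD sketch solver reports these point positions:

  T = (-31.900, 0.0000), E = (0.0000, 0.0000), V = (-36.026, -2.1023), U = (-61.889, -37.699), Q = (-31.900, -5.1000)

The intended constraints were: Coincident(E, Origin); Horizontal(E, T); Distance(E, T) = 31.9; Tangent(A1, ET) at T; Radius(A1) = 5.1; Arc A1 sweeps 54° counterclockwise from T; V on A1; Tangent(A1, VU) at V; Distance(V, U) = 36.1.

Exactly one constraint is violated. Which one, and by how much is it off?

Distance(V, U) = 36.1 — off by 7.90.

E = (0.00, 0.00) ✓; E.y = 0.00, T.y = 0.00 ✓; |ET| = 31.90 ✓; ∠(QT, TE) = 90.00° ✓; |QT| = 5.100 ✓; bearing(Q→V) − bearing(Q→T) = 54.00° ✓; |QV| = 5.100 ✓; ∠(QV, VU) = 90.00° ✓; |VU| = 44.00 ✗.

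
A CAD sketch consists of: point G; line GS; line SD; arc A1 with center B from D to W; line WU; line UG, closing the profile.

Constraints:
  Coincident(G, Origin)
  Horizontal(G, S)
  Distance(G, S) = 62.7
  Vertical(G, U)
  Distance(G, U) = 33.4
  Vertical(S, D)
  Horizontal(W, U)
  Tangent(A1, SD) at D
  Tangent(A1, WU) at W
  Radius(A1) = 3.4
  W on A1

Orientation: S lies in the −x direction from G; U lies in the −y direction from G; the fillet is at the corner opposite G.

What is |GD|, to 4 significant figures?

69.51

G is at the origin; G and S share the same y with |GS| = 62.7 and S on the −x side, so S = (-62.70, 0.000). GU is vertical with |GU| = 33.4 and U on the −y side, so U = (0.000, -33.40). The virtual corner opposite G is at (-62.70, -33.40). Tangency of A1 to SD means the radius BD is perpendicular to SD and tangency of A1 to WU means the radius BW is perpendicular to WU, with radius 3.4, so the center B sits 3.4 in from both sides at B = (-59.30, -30.00). That places the tangent points at D = (-62.70, -30.00) on SD and W = (-59.30, -33.40) on WU. Then |GD| = |D − G| = 69.51.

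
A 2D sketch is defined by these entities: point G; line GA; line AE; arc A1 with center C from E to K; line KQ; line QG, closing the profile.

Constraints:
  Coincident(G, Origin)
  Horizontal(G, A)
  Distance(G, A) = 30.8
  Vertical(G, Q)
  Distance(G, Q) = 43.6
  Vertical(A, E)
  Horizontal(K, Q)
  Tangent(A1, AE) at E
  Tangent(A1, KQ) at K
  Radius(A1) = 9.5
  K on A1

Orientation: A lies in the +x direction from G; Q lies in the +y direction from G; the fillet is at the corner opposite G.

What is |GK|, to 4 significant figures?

48.52

G is at the origin; G and A share the same y with |GA| = 30.8 and A on the +x side, so A = (30.80, 0.000). G and Q share the same x with |GQ| = 43.6 and Q on the +y side, so Q = (0.000, 43.60). The virtual corner opposite G is at (30.80, 43.60). The tangent condition forces CE to be normal to AE and the tangent condition forces CK to be normal to KQ, with radius 9.5, so the center C sits 9.5 in from both sides at C = (21.30, 34.10). That places the tangent points at E = (30.80, 34.10) on AE and K = (21.30, 43.60) on KQ. Then |GK| = |K − G| = 48.52.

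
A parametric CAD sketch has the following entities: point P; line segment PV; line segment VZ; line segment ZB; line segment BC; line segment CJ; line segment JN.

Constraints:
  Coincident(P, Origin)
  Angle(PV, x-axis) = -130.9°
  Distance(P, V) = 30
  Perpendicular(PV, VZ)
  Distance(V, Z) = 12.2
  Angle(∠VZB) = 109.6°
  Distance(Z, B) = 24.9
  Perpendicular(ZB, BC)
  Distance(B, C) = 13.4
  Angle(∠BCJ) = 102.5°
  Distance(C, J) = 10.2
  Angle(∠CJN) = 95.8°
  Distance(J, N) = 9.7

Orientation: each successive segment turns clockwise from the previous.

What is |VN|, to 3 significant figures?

16.8

∠BCJ = 102.5° gives CJ at -98.8° from the x-axis; with |CJ| = 10.2, J = (-8.89, -6.44). ∠CJN = 95.8° gives JN at 177° from the x-axis; with |JN| = 9.7, N = (-18.6, -5.93). Then |VN| = |N − V| = 16.8.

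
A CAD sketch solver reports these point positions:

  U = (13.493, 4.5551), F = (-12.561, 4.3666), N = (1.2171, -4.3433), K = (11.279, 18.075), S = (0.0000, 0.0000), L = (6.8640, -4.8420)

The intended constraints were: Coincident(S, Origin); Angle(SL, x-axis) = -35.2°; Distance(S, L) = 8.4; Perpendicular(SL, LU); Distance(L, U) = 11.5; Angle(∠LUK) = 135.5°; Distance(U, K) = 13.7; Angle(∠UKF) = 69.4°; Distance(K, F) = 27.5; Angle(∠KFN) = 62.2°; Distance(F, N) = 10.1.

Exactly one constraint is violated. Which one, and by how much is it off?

Distance(F, N) = 10.1 — off by 6.20.

S = (0.00, 0.00) ✓; SL at -35.20° ✓; |SL| = 8.400 ✓; ∠(SL, LU) = 90.00° ✓; |LU| = 11.50 ✓; ∠LUK = 135.5° ✓; |UK| = 13.70 ✓; ∠UKF = 69.40° ✓; |KF| = 27.50 ✓; ∠KFN = 62.20° ✓; |FN| = 16.30 ✗.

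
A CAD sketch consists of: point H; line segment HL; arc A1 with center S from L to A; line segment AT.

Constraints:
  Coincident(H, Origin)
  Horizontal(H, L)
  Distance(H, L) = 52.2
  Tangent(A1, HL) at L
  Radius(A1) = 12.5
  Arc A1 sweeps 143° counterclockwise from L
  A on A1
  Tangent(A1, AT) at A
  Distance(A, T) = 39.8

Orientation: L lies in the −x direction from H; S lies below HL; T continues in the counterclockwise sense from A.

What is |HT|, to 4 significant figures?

54.19

H is at the origin; H and L share the same y with |HL| = 52.2 and L on the −x side, so L = (-52.20, 0.000). Tangency of A1 to HL means the radius SL is perpendicular to HL, so S = L + (0, -12.5) = (-52.20, -12.50). On A1, L sits at bearing 90° from S; a 143° counterclockwise sweep puts A at bearing 233°, so A = S + 12.5·(cos 233°, sin 233°) = (-59.72, -22.48). A1 meets AT tangentially, so SA is at right angles to AT, so AT runs along (−sin 233°, cos 233°); with |AT| = 39.8, T = (-27.94, -46.44). Then |HT| = |T − H| = 54.19.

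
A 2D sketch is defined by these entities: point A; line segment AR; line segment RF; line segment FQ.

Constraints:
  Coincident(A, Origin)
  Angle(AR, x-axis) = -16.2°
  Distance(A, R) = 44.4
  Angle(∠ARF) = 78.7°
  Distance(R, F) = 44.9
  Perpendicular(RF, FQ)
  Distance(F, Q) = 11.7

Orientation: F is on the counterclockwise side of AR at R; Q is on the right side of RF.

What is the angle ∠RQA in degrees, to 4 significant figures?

42.16°

A is at the origin; AR runs at -16.2° with length 44.4, so R = 44.4·(cos -16.2°, sin -16.2°) = (42.64, -12.39). ∠ARF = 78.7°, so RF runs at -16.2° + (180° − 78.7°) = 85.10° from the x-axis; with |RF| = 44.9, F = R + 44.9·(cos 85.10°, sin 85.10°) = (46.47, 32.35). RF ⟂ FQ; with |FQ| = 11.7 on the right of RF, Q = F + 11.7·(0.9963, -0.08542) = (58.13, 31.35). Then cos ∠RQA = QR·QA / (|QR||QA|), giving 42.16°.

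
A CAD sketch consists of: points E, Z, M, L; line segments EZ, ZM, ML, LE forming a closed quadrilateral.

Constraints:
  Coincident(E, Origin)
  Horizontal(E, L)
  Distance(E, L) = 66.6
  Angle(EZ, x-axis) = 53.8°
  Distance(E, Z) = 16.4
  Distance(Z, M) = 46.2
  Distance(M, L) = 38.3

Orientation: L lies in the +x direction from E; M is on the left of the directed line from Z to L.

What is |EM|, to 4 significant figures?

61.36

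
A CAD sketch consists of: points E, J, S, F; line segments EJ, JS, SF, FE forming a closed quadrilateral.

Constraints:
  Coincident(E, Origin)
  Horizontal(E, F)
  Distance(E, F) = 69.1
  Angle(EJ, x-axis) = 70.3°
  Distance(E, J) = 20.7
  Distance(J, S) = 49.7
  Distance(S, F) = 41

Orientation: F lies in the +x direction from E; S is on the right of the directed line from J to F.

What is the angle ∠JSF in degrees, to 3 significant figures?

91.2°

E is at the origin; EF is horizontal with |EF| = 69.1 and F in +x, so F = (69.1, 0). EJ runs at 70.3° with |EJ| = 20.7, so J = (6.98, 19.5). S is determined by |JS| = 49.7 and |SF| = 41.0 together: it lies at the intersection of circle(J, 49.7) and circle(F, 41.0). With |JF| = 65.1, the foot of the radical line on JF is 38.6 from J and the perpendicular offset is √(49.7² − 38.6²) = 31.3. Taking the right-of-JF solution: S = (34.5, -21.9).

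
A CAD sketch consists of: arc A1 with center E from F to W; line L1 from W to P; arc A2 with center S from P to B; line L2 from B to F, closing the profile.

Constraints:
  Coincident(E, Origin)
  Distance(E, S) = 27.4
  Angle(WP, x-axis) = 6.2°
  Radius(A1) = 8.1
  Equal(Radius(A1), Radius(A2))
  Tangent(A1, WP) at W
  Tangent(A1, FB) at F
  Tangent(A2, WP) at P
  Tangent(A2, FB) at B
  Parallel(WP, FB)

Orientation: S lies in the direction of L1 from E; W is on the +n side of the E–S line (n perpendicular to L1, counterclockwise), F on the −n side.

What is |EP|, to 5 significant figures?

28.572

The slot axis is L1's direction at 6.2°, so u = (cos 6.2°, sin 6.2°) = (0.99415, 0.10800) and n = (−sin 6.2°, cos 6.2°) = (-0.10800, 0.99415). E is at the origin and S lies 27.4 along u from E, so S = 27.4·u = (27.240, 2.9592). Tangency of A1 to both parallel lines with radius 8.1 puts W and F at E ± 8.1·n: W = (-0.87479, 8.0526), F = (0.87479, -8.0526). Equal radii place P and B the same way about S: P = S + 8.1·n = (26.365, 11.012), B = S − 8.1·n = (28.115, -5.0934). Then |EP| = |P − E| = 28.572.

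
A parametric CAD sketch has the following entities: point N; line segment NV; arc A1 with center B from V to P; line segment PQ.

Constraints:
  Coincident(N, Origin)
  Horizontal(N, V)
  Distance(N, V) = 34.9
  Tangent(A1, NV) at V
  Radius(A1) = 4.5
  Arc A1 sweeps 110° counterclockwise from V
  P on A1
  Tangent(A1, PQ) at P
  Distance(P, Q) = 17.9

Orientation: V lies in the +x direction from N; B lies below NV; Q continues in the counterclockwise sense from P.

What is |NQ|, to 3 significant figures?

43.3

N is at the origin; NV is horizontal with |NV| = 34.9 and V on the +x side, so V = (34.9, 0.00). A1 meets NV tangentially, so BV is at right angles to NV, so B = V + (0, -4.5) = (34.9, -4.50). On A1, V sits at bearing 90° from B; a 110° counterclockwise sweep puts P at bearing 200°, so P = B + 4.5·(cos 200°, sin 200°) = (30.7, -6.04). A1 meets PQ tangentially, so BP is at right angles to PQ, so PQ runs along (−sin 200°, cos 200°); with |PQ| = 17.9, Q = (36.8, -22.9). Then |NQ| = |Q − N| = 43.3.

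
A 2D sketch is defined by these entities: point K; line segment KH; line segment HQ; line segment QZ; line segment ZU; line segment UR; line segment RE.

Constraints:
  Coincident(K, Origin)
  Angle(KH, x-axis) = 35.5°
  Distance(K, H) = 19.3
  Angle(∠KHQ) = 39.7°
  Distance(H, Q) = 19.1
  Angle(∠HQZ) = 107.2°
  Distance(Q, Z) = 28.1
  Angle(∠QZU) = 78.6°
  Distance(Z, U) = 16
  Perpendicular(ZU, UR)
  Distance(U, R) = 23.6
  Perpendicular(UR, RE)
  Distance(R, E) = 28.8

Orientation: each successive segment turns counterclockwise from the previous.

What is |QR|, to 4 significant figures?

11.17

∠QZU = 78.6° gives ZU at -10.00° from the x-axis; with |ZU| = 16.0, U = (2.168, -16.33). ZU ⟂ UR, so UR runs at 80.00°; with |UR| = 23.6, R = (6.266, 6.907). Then |QR| = |R − Q| = 11.17.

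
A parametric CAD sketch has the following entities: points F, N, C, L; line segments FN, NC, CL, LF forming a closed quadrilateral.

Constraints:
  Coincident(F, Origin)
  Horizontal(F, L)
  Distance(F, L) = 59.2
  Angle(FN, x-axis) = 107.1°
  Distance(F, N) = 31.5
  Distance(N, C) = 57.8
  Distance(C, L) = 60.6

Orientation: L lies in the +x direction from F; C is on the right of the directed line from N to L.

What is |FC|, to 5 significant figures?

26.418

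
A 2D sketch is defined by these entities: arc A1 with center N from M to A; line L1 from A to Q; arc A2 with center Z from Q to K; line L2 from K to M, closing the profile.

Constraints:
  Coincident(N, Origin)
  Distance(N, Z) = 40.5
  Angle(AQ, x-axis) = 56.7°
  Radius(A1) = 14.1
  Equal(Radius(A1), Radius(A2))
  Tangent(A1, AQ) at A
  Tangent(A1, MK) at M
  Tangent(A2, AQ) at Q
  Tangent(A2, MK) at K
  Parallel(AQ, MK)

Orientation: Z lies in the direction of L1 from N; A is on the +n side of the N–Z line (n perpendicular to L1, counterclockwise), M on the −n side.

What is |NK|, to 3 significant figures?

42.9

Tangency of A1 to both parallel lines with radius 14.1 puts A and M at N ± 14.1·n: A = (-11.8, 7.74), M = (11.8, -7.74). Equal radii place Q and K the same way about Z: Q = Z + 14.1·n = (10.5, 41.6), K = Z − 14.1·n = (34.0, 26.1). Then |NK| = |K − N| = 42.9.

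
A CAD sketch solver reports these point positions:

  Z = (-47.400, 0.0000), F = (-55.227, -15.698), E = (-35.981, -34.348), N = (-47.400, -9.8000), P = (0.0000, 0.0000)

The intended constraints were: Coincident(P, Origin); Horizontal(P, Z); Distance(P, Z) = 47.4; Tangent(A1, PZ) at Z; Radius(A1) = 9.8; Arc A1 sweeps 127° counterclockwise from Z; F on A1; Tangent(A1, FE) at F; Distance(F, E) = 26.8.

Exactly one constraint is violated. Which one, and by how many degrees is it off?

Tangent(A1, FE) at F — off by 8.90°.

P = (0.00, 0.00) ✓; P.y = 0.00, Z.y = 0.00 ✓; |PZ| = 47.40 ✓; ∠(NZ, ZP) = 90.00° ✓; |NZ| = 9.800 ✓; bearing(N→F) − bearing(N→Z) = 127.0° ✓; |NF| = 9.800 ✓; ∠(NF, FE) = 81.10° ✗; |FE| = 26.80 ✓.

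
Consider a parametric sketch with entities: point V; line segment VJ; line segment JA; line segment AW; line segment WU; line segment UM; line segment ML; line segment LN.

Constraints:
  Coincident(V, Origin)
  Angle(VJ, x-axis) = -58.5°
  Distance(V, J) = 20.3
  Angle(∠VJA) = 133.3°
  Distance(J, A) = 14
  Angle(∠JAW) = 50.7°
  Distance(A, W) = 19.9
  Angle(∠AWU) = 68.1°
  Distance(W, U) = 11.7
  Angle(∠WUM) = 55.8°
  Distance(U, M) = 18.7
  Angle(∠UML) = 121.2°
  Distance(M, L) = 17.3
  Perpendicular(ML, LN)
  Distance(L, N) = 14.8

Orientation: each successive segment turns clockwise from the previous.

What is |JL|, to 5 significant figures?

31.389

∠WUM = 55.8° gives UM at -110.60° from the x-axis; with |UM| = 18.7, M = (0.17259, -29.371). ∠UML = 121.2° gives ML at -169.40° from the x-axis; with |ML| = 17.3, L = (-16.832, -32.553). Then |JL| = |L − J| = 31.389.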